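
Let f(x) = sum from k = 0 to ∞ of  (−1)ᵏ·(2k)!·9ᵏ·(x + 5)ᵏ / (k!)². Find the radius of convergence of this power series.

By the ratio test, |a_{k+1}/a_k| = (2k+1)·(2k+2)/(k+1)² · 9 → 36.
The series converges when 36 · |x + 5| < 1, giving R = 1/36.

R = 1/36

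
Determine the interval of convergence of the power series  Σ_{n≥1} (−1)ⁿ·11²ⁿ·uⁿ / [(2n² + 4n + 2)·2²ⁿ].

The ratio of consecutive coefficients is [(2n² + 4n + 2)/(2(n+1)² + 4(n+1) + 2)] · 121/4 → 121/4.
Thus R = 1/(121/4) = 4/121.
Endpoint u = 4/121: the series is dominated by a constant times Σ 1/n², which converges (p = 2 > 1).
Endpoint u = -4/121: absolute convergence follows by limit comparison with Σ 1/n².

[-4/121, 4/121]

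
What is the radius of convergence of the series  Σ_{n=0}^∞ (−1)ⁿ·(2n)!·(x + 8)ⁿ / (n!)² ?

R = 1/4

By the ratio test, |a_{n+1}/a_n| = (2n+1)·(2n+2)/(n+1)² → 4.
Thus R = 1/(4) = 1/4.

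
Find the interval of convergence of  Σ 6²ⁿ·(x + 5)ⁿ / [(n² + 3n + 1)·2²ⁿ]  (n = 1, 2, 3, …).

[-46/9, -44/9]

By the ratio test, |a_{n+1}/a_n| = [(n² + 3n + 1)/((n+1)² + 3(n+1) + 1)] · 36/4 → 9.
The series converges when 9 · |x + 5| < 1, giving R = 1/9.
At x = -44/9: absolute convergence follows by limit comparison with Σ 1/n².
At x = -46/9: the terms are on the order of 1/n², so the series converges absolutely by comparison with the p-series (p = 2 > 1).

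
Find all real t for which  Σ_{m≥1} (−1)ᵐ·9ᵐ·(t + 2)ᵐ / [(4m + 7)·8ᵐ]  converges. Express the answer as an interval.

(-26/9, -10/9]

Ratio test: |a_{m+1}/a_m| = [(4m + 7)/(4(m+1) + 7)] · 9/8 → 9/8 as m → ∞.
The series converges when 9/8 · |t + 2| < 1, giving R = 8/9.
Check t = -10/9: convergence follows from the alternating series test (terms decrease monotonically to 0).
When t = -26/9, the terms are asymptotic to a nonzero constant times 1/m, so the series diverges by limit comparison with Σ 1/m.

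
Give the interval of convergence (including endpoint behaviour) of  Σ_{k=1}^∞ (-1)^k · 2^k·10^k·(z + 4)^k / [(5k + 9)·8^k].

Apply the ratio test: |a_{k+1}| / |a_k| = [(5k + 9)/(5(k+1) + 9)] · 2·10/8, which tends to 5/2 as k → ∞.
Convergence for |z + 4| · 5/2 < 1, i.e. |z + 4| < 2/5. So R = 2/5.
When z = -18/5, an alternating series whose terms decrease to 0 in absolute value, so it converges by the Leibniz criterion.
At z = -22/5: the terms behave like c/k; limit comparison with the harmonic series gives divergence.

(-22/5, -18/5]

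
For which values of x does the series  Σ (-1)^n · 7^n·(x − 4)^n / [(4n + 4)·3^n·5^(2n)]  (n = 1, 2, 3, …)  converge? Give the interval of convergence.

Apply the ratio test: |a_{n+1}| / |a_n| = [(4n + 4)/(4(n+1) + 4)] · 7/(3·25), which tends to 7/75 as n → ∞.
Convergence for |x − 4| · 7/75 < 1, i.e. |x − 4| < 75/7. So R = 75/7.
At x = 103/7: the terms alternate in sign and decrease monotonically to 0 in absolute value (size ~ c/n), so the alternating series test gives convergence.
When x = -47/7, the terms behave like c/n; limit comparison with the harmonic series gives divergence.

(-47/7, 103/7]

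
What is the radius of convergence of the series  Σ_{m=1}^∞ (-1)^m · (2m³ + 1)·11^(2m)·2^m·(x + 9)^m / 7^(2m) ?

R = 49/242

Ratio test: |a_{m+1}/a_m| = [(2(m+1)³ + 1)/(2m³ + 1)] · 121·2/49 → 242/49 as m → ∞.
Convergence for |x + 9| · 242/49 < 1, i.e. |x + 9| < 49/242. So R = 49/242.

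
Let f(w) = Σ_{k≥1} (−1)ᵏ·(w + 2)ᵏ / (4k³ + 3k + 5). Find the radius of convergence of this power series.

R = 1

Apply the ratio test: |a_{k+1}| / |a_k| = (4k³ + 3k + 5)/(4(k+1)³ + 3(k+1) + 5), which tends to 1 as k → ∞.
Hence R = 1.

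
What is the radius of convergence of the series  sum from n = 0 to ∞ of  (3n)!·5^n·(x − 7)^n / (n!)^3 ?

R = 1/135

By the ratio test, |a_{n+1}/a_n| = (3n+1)·(3n+2)·(3n+3)/(n+1)³ · 5 → 135.
Hence the series converges for |x − 7| < 1/(135) = 1/135, so the radius of convergence is 1/135.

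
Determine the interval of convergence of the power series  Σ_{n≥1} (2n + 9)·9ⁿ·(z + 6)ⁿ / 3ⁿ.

(-19/3, -17/3)

Ratio test: |a_{n+1}/a_n| = [(2(n+1) + 9)/(2n + 9)] · 9/3 → 3 as n → ∞.
Convergence for |z + 6| · 3 < 1, i.e. |z + 6| < 1/3. So R = 1/3.
Check z = -17/3: the terms have absolute value of order n, which does not tend to 0, so the series diverges by the divergence test.
Check z = -19/3: the terms have absolute value of order n, which does not tend to 0, so the series diverges by the divergence test.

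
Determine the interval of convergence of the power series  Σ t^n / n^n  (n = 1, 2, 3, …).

(−∞, ∞)

By the Cauchy root test, |a_n|^(1/n) = 1/n → 0.
Since the n-th root of |a_n| tends to 0, the series converges for all real t; R = ∞.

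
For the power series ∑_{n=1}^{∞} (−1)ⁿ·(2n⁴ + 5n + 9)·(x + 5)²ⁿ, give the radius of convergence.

R = 1

The ratio of consecutive coefficients is (2(n+1)⁴ + 5(n+1) + 9)/(2n⁴ + 5n + 9) → 1.
Since the exponent of (x + 5) increases by 2 each term, convergence requires |x + 5|² < 1, hence R = 1.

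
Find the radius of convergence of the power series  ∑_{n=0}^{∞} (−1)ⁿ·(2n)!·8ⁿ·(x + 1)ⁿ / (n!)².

R = 1/32

Apply the ratio test: |a_{n+1}| / |a_n| = (2n+1)·(2n+2)/(n+1)² · 8, which tends to 32 as n → ∞.
Convergence for |x + 1| · 32 < 1, i.e. |x + 1| < 1/32. So R = 1/32.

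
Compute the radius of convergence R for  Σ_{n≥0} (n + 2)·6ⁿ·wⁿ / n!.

Apply the ratio test: |a_{n+1}| / |a_n| = ((n+1) + 2)/(n + 2) · 6 · 1/(n+1), which tends to 0 as n → ∞.
Since the limit is 0 < 1 for every w, the series converges on all of ℝ and R = ∞.

R = ∞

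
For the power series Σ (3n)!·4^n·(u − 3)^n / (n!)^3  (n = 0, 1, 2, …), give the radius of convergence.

R = 1/108

By the ratio test, |a_{n+1}/a_n| = (3n+1)·(3n+2)·(3n+3)/(n+1)³ · 4 → 108.
Convergence for |u − 3| · 108 < 1, i.e. |u − 3| < 1/108. So R = 1/108.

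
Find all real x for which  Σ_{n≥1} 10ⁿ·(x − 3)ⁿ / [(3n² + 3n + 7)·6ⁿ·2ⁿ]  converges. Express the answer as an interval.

[9/5, 21/5]

By the ratio test, |a_{n+1}/a_n| = [(3n² + 3n + 7)/(3(n+1)² + 3(n+1) + 7)] · 10/(6·2) → 5/6.
Convergence for |x − 3| · 5/6 < 1, i.e. |x − 3| < 6/5. So R = 6/5.
When x = 21/5, the terms are on the order of 1/n², so the series converges absolutely by comparison with the p-series (p = 2 > 1).
At x = 9/5: the terms are on the order of 1/n², so the series converges absolutely by comparison with the p-series (p = 2 > 1).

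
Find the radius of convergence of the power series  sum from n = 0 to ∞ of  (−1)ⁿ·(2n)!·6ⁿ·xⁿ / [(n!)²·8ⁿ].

The ratio of consecutive coefficients is (2n+1)·(2n+2)/(n+1)² · 6/8 → 3.
Convergence for |x| · 3 < 1, i.e. |x| < 1/3. So R = 1/3.

R = 1/3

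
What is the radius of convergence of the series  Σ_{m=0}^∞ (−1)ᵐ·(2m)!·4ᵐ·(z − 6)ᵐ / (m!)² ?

By the ratio test, |a_{m+1}/a_m| = (2m+1)·(2m+2)/(m+1)² · 4 → 16.
Hence the series converges for |z − 6| < 1/(16) = 1/16, so the radius of convergence is 1/16.

R = 1/16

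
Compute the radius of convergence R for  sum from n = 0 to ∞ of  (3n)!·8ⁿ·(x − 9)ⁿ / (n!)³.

R = 1/216

Apply the ratio test: |a_{n+1}| / |a_n| = (3n+1)·(3n+2)·(3n+3)/(n+1)³ · 8, which tends to 216 as n → ∞.
The series converges when 216 · |x − 9| < 1, giving R = 1/216.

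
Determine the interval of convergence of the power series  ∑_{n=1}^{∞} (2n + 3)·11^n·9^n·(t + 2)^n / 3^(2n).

(-23/11, -21/11)

The ratio of consecutive coefficients is [(2(n+1) + 3)/(2n + 3)] · 11·9/9 → 11.
Convergence for |t + 2| · 11 < 1, i.e. |t + 2| < 1/11. So R = 1/11.
Check t = -21/11: the n-th term does not approach 0; divergence by the term test.
At t = -23/11: the n-th term does not approach 0; divergence by the term test.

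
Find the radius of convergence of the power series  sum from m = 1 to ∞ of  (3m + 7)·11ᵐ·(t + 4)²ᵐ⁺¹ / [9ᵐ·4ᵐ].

R = 6√11/11

The ratio of consecutive coefficients is [(3(m+1) + 7)/(3m + 7)] · 11/(9·4) → 11/36.
Successive powers of (t + 4) differ by 2, so the series converges when |t + 4|² · 11/36 < 1, i.e. |t + 4| < √(36/11). So R = 6√11/11.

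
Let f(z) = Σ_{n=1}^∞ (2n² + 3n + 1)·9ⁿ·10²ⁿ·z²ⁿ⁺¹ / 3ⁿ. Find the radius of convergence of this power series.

By the ratio test, |a_{n+1}/a_n| = [(2(n+1)² + 3(n+1) + 1)/(2n² + 3n + 1)] · 9·100/3 → 300.
Writing y = z², the series in y has radius 1/300, so |z| < √(1/300) and R = √3/30.

R = √3/30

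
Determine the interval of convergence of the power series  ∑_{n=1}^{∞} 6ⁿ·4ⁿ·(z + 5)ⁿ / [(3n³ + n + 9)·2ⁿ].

[-61/12, -59/12]

By the ratio test, |a_{n+1}/a_n| = [(3n³ + n + 9)/(3(n+1)³ + (n+1) + 9)] · 6·4/2 → 12.
Thus R = 1/(12) = 1/12.
Check z = -59/12: the terms are on the order of 1/n³, so the series converges absolutely by comparison with the p-series (p = 3 > 1).
Endpoint z = -61/12: the terms are on the order of 1/n³, so the series converges absolutely by comparison with the p-series (p = 3 > 1).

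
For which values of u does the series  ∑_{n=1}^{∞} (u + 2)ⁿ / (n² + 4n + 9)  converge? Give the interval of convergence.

[-3, -1]

Ratio test: |a_{n+1}/a_n| = (n² + 4n + 9)/((n+1)² + 4(n+1) + 9) → 1 as n → ∞.
So the series converges when |u + 2| < 1 and diverges when |u + 2| > 1; R = 1.
At u = -1: the series is dominated by a constant times Σ 1/n², which converges (p = 2 > 1).
Endpoint u = -3: absolute convergence follows by limit comparison with Σ 1/n².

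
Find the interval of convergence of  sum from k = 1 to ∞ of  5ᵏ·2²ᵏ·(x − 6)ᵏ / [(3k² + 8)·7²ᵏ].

By the ratio test, |a_{k+1}/a_k| = [(3k² + 8)/(3(k+1)² + 8)] · 5·4/49 → 20/49.
Convergence for |x − 6| · 20/49 < 1, i.e. |x − 6| < 49/20. So R = 49/20.
At x = 169/20: absolute convergence follows by limit comparison with Σ 1/k².
Check x = 71/20: the series is dominated by a constant times Σ 1/k², which converges (p = 2 > 1).

[71/20, 169/20]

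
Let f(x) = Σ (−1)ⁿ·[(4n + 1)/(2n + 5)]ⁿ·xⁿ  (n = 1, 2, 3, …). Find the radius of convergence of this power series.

R = 1/2

Applying the root test, |a_n|^(1/n) = (4n + 1)/(2n + 5) → 2.
Thus R = 1/(2) = 1/2.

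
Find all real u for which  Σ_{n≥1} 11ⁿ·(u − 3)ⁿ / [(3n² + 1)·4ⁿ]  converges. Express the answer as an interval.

[29/11, 37/11]

The ratio of consecutive coefficients is [(3n² + 1)/(3(n+1)² + 1)] · 11/4 → 11/4.
Hence the series converges for |u − 3| < 1/(11/4) = 4/11, so the radius of convergence is 4/11.
At u = 37/11: absolute convergence follows by limit comparison with Σ 1/n².
At u = 29/11: absolute convergence follows by limit comparison with Σ 1/n².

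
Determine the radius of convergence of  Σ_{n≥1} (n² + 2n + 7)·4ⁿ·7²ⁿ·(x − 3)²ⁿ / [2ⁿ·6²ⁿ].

R = 3√2/7

Apply the ratio test: |a_{n+1}| / |a_n| = [((n+1)² + 2(n+1) + 7)/(n² + 2n + 7)] · 4·49/(2·36), which tends to 49/18 as n → ∞.
Successive powers of (x − 3) differ by 2, so the series converges when |x − 3|² · 49/18 < 1, i.e. |x − 3| < √(18/49). So R = 3√2/7.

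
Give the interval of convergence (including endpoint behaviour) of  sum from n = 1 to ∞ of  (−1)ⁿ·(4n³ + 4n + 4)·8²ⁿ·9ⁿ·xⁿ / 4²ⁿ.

The ratio of consecutive coefficients is [(4(n+1)³ + 4(n+1) + 4)/(4n³ + 4n + 4)] · 64·9/16 → 36.
Convergence for |x| · 36 < 1, i.e. |x| < 1/36. So R = 1/36.
Endpoint x = 1/36: the terms have absolute value of order n³, which does not tend to 0, so the series diverges by the divergence test.
Endpoint x = -1/36: the n-th term does not approach 0; divergence by the term test.

(-1/36, 1/36)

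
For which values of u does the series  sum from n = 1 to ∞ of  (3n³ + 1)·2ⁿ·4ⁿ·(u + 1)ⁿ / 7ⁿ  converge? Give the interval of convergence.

(-15/8, -1/8)

Apply the ratio test: |a_{n+1}| / |a_n| = [(3(n+1)³ + 1)/(3n³ + 1)] · 2·4/7, which tends to 8/7 as n → ∞.
Convergence for |u + 1| · 8/7 < 1, i.e. |u + 1| < 7/8. So R = 7/8.
Endpoint u = -1/8: the terms have absolute value of order n³, which does not tend to 0, so the series diverges by the divergence test.
When u = -15/8, the terms have absolute value of order n³, which does not tend to 0, so the series diverges by the divergence test.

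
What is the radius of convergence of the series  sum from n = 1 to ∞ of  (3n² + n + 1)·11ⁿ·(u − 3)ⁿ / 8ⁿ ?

Ratio test: |a_{n+1}/a_n| = [(3(n+1)² + (n+1) + 1)/(3n² + n + 1)] · 11/8 → 11/8 as n → ∞.
The series converges when 11/8 · |u − 3| < 1, giving R = 8/11.

R = 8/11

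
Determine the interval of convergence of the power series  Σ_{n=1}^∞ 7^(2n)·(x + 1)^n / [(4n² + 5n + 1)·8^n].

[-57/49, -41/49]

By the ratio test, |a_{n+1}/a_n| = [(4n² + 5n + 1)/(4(n+1)² + 5(n+1) + 1)] · 49/8 → 49/8.
The series converges when 49/8 · |x + 1| < 1, giving R = 8/49.
At x = -41/49: the series is dominated by a constant times Σ 1/n², which converges (p = 2 > 1).
At x = -57/49: the terms are on the order of 1/n², so the series converges absolutely by comparison with the p-series (p = 2 > 1).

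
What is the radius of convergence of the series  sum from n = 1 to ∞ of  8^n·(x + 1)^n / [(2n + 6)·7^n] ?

R = 7/8

Ratio test: |a_{n+1}/a_n| = [(2n + 6)/(2(n+1) + 6)] · 8/7 → 8/7 as n → ∞.
The series converges when 8/7 · |x + 1| < 1, giving R = 7/8.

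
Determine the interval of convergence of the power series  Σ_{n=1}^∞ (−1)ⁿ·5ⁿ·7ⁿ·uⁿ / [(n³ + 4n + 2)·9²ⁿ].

[-81/35, 81/35]

Ratio test: |a_{n+1}/a_n| = [(n³ + 4n + 2)/((n+1)³ + 4(n+1) + 2)] · 5·7/81 → 35/81 as n → ∞.
Hence the series converges for |u| < 1/(35/81) = 81/35, so the radius of convergence is 81/35.
When u = 81/35, the terms are on the order of 1/n³, so the series converges absolutely by comparison with the p-series (p = 3 > 1).
Check u = -81/35: the series is dominated by a constant times Σ 1/n³, which converges (p = 3 > 1).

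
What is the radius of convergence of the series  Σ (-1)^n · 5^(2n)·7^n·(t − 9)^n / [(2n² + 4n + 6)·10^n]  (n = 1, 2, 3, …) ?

Apply the ratio test: |a_{n+1}| / |a_n| = [(2n² + 4n + 6)/(2(n+1)² + 4(n+1) + 6)] · 25·7/10, which tends to 35/2 as n → ∞.
Thus R = 1/(35/2) = 2/35.

R = 2/35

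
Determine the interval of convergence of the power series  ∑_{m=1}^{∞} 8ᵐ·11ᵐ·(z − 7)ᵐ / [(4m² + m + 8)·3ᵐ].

The ratio of consecutive coefficients is [(4m² + m + 8)/(4(m+1)² + (m+1) + 8)] · 8·11/3 → 88/3.
Hence the series converges for |z − 7| < 1/(88/3) = 3/88, so the radius of convergence is 3/88.
Check z = 619/88: the terms are on the order of 1/m², so the series converges absolutely by comparison with the p-series (p = 2 > 1).
Endpoint z = 613/88: absolute convergence follows by limit comparison with Σ 1/m².

[613/88, 619/88]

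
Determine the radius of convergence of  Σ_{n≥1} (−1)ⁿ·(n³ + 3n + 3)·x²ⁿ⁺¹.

R = 1

The ratio of consecutive coefficients is ((n+1)³ + 3(n+1) + 3)/(n³ + 3n + 3) → 1.
Since the exponent of x increases by 2 each term, convergence requires |x|² < 1, hence R = 1.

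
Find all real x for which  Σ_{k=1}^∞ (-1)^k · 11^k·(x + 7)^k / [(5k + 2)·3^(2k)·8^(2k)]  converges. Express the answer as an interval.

(-653/11, 499/11]

Apply the ratio test: |a_{k+1}| / |a_k| = [(5k + 2)/(5(k+1) + 2)] · 11/(9·64), which tends to 11/576 as k → ∞.
Hence the series converges for |x + 7| < 1/(11/576) = 576/11, so the radius of convergence is 576/11.
Endpoint x = 499/11: convergence follows from the alternating series test (terms decrease monotonically to 0).
Check x = -653/11: comparison with the harmonic series Σ 1/k shows the series diverges.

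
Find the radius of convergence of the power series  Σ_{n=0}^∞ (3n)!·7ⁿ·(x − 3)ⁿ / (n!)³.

R = 1/189

The ratio of consecutive coefficients is (3n+1)·(3n+2)·(3n+3)/(n+1)³ · 7 → 189.
The series converges when 189 · |x − 3| < 1, giving R = 1/189.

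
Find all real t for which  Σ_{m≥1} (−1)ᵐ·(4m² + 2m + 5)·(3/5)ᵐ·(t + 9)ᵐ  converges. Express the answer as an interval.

The ratio of consecutive coefficients is [(4(m+1)² + 2(m+1) + 5)/(4m² + 2m + 5)] · 3/5 → 3/5.
Thus R = 1/(3/5) = 5/3.
Endpoint t = -22/3: the terms have absolute value of order m², which does not tend to 0, so the series diverges by the divergence test.
When t = -32/3, the m-th term does not approach 0; divergence by the term test.

(-32/3, -22/3)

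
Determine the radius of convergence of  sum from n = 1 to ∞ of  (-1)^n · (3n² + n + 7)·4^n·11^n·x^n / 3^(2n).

R = 9/44

Ratio test: |a_{n+1}/a_n| = [(3(n+1)² + (n+1) + 7)/(3n² + n + 7)] · 4·11/9 → 44/9 as n → ∞.
Thus R = 1/(44/9) = 9/44.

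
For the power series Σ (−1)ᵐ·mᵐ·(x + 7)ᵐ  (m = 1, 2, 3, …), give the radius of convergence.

Root test: |a_m|^(1/m) = m → ∞.
Since the m-th root of |a_m| is unbounded, the series converges only at x = -7; R = 0.

R = 0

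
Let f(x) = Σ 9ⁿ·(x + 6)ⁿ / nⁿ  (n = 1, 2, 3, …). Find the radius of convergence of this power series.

R = ∞

Applying the root test, |a_n|^(1/n) = 9/n → 0.
Since the n-th root of |a_n| tends to 0, the series converges for all real x; R = ∞.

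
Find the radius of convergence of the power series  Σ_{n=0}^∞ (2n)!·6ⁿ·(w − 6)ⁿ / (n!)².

R = 1/24

The ratio of consecutive coefficients is (2n+1)·(2n+2)/(n+1)² · 6 → 24.
The series converges when 24 · |w − 6| < 1, giving R = 1/24.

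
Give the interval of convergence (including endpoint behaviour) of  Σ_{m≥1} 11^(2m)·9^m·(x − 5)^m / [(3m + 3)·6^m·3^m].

By the ratio test, |a_{m+1}/a_m| = [(3m + 3)/(3(m+1) + 3)] · 121·9/(6·3) → 121/2.
Thus R = 1/(121/2) = 2/121.
Check x = 607/121: the terms behave like c/m; limit comparison with the harmonic series gives divergence.
At x = 603/121: convergence follows from the alternating series test (terms decrease monotonically to 0).

[603/121, 607/121)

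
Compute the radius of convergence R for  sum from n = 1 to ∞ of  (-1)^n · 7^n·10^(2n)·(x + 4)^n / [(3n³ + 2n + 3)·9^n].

R = 9/700

Ratio test: |a_{n+1}/a_n| = [(3n³ + 2n + 3)/(3(n+1)³ + 2(n+1) + 3)] · 7·100/9 → 700/9 as n → ∞.
Hence the series converges for |x + 4| < 1/(700/9) = 9/700, so the radius of convergence is 9/700.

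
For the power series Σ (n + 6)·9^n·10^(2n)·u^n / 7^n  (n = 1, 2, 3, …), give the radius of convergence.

The ratio of consecutive coefficients is [((n+1) + 6)/(n + 6)] · 9·100/7 → 900/7.
Hence the series converges for |u| < 1/(900/7) = 7/900, so the radius of convergence is 7/900.

R = 7/900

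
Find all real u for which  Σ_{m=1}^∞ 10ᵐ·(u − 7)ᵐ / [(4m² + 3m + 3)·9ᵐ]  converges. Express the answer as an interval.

Ratio test: |a_{m+1}/a_m| = [(4m² + 3m + 3)/(4(m+1)² + 3(m+1) + 3)] · 10/9 → 10/9 as m → ∞.
Hence the series converges for |u − 7| < 1/(10/9) = 9/10, so the radius of convergence is 9/10.
Check u = 79/10: the terms are on the order of 1/m², so the series converges absolutely by comparison with the p-series (p = 2 > 1).
Check u = 61/10: the series is dominated by a constant times Σ 1/m², which converges (p = 2 > 1).

[61/10, 79/10]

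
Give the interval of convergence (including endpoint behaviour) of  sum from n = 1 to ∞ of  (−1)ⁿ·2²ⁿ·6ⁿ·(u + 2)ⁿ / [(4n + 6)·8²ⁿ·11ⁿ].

(-94/3, 82/3]

Ratio test: |a_{n+1}/a_n| = [(4n + 6)/(4(n+1) + 6)] · 4·6/(64·11) → 3/88 as n → ∞.
The series converges when 3/88 · |u + 2| < 1, giving R = 88/3.
At u = 82/3: an alternating series whose terms decrease to 0 in absolute value, so it converges by the Leibniz criterion.
At u = -94/3: comparison with the harmonic series Σ 1/n shows the series diverges.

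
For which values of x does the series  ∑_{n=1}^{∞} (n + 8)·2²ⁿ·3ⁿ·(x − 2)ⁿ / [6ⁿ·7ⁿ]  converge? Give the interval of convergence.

Ratio test: |a_{n+1}/a_n| = [((n+1) + 8)/(n + 8)] · 4·3/(6·7) → 2/7 as n → ∞.
The series converges when 2/7 · |x − 2| < 1, giving R = 7/2.
Endpoint x = 11/2: the terms do not tend to 0, so the series diverges.
When x = -3/2, the terms do not tend to 0, so the series diverges.

(-3/2, 11/2)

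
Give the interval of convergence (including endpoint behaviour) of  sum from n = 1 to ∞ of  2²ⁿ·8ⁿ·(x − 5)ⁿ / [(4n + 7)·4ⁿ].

[39/8, 41/8)

Ratio test: |a_{n+1}/a_n| = [(4n + 7)/(4(n+1) + 7)] · 4·8/4 → 8 as n → ∞.
Hence the series converges for |x − 5| < 1/(8) = 1/8, so the radius of convergence is 1/8.
Endpoint x = 41/8: comparison with the harmonic series Σ 1/n shows the series diverges.
When x = 39/8, the terms alternate in sign and decrease monotonically to 0 in absolute value (size ~ c/n), so the alternating series test gives convergence.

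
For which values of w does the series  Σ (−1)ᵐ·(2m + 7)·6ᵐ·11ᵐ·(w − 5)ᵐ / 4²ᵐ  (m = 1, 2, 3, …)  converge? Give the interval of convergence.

(157/33, 173/33)

By the ratio test, |a_{m+1}/a_m| = [(2(m+1) + 7)/(2m + 7)] · 6·11/16 → 33/8.
Thus R = 1/(33/8) = 8/33.
At w = 173/33: the terms have absolute value of order m, which does not tend to 0, so the series diverges by the divergence test.
Check w = 157/33: the terms have absolute value of order m, which does not tend to 0, so the series diverges by the divergence test.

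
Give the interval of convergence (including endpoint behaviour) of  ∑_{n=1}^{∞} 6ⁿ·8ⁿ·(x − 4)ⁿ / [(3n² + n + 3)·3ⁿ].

[63/16, 65/16]

The ratio of consecutive coefficients is [(3n² + n + 3)/(3(n+1)² + (n+1) + 3)] · 6·8/3 → 16.
The series converges when 16 · |x − 4| < 1, giving R = 1/16.
Check x = 65/16: the series is dominated by a constant times Σ 1/n², which converges (p = 2 > 1).
When x = 63/16, the series is dominated by a constant times Σ 1/n², which converges (p = 2 > 1).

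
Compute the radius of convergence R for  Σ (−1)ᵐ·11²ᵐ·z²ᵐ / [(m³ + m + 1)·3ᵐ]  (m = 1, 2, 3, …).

R = √3/11

The ratio of consecutive coefficients is [(m³ + m + 1)/((m+1)³ + (m+1) + 1)] · 121/3 → 121/3.
Since the exponent of z increases by 2 each term, convergence requires |z|² < 3/121, hence R = √3/11.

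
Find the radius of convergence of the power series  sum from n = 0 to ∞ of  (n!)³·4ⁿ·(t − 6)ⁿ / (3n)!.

By the ratio test, |a_{n+1}/a_n| = (n+1)³/[(3n+1)·(3n+2)·(3n+3)] · 4 → 4/27.
Convergence for |t − 6| · 4/27 < 1, i.e. |t − 6| < 27/4. So R = 27/4.

R = 27/4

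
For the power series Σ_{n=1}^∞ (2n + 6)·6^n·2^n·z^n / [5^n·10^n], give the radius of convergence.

By the ratio test, |a_{n+1}/a_n| = [(2(n+1) + 6)/(2n + 6)] · 6·2/(5·10) → 6/25.
Hence the series converges for |z| < 1/(6/25) = 25/6, so the radius of convergence is 25/6.

R = 25/6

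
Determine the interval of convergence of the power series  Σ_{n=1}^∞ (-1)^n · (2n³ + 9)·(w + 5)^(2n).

The ratio of consecutive coefficients is (2(n+1)³ + 9)/(2n³ + 9) → 1.
Successive powers of (w + 5) differ by 2, so the series converges when |w + 5|² · 1 < 1, i.e. |w + 5| < √(1) = 1. So R = 1.
Check w = -4: the terms have absolute value of order n³, which does not tend to 0, so the series diverges by the divergence test.
Check w = -6: the terms do not tend to 0, so the series diverges.

(-6, -4)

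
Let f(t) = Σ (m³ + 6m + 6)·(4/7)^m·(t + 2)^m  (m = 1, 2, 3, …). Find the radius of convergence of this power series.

Apply the ratio test: |a_{m+1}| / |a_m| = [((m+1)³ + 6(m+1) + 6)/(m³ + 6m + 6)] · 4/7, which tends to 4/7 as m → ∞.
Thus R = 1/(4/7) = 7/4.

R = 7/4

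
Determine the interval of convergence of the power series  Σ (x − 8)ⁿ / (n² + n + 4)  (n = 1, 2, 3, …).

[7, 9]

Apply the ratio test: |a_{n+1}| / |a_n| = (n² + n + 4)/((n+1)² + (n+1) + 4), which tends to 1 as n → ∞.
So the series converges when |x − 8| < 1 and diverges when |x − 8| > 1; R = 1.
When x = 9, absolute convergence follows by limit comparison with Σ 1/n².
Endpoint x = 7: the series is dominated by a constant times Σ 1/n², which converges (p = 2 > 1).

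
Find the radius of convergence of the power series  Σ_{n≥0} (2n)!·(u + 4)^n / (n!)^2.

Ratio test: |a_{n+1}/a_n| = (2n+1)·(2n+2)/(n+1)² → 4 as n → ∞.
The series converges when 4 · |u + 4| < 1, giving R = 1/4.

R = 1/4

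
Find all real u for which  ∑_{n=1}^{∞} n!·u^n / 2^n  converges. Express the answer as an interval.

{0}

By the ratio test, |a_{n+1}/a_n| = (n+1) · 1/2 → ∞.
The terms grow without bound for any u ≠ 0, so R = 0 (convergence only at u = 0).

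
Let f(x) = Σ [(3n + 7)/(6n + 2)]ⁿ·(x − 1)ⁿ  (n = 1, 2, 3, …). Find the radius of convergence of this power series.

R = 2

By the Cauchy root test, |a_n|^(1/n) = (3n + 7)/(6n + 2) → 1/2.
Convergence for |x − 1| · 1/2 < 1, i.e. |x − 1| < 2. So R = 2.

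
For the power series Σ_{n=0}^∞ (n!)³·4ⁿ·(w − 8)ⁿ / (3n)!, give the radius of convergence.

Apply the ratio test: |a_{n+1}| / |a_n| = (n+1)³/[(3n+1)·(3n+2)·(3n+3)] · 4, which tends to 4/27 as n → ∞.
Convergence for |w − 8| · 4/27 < 1, i.e. |w − 8| < 27/4. So R = 27/4.

R = 27/4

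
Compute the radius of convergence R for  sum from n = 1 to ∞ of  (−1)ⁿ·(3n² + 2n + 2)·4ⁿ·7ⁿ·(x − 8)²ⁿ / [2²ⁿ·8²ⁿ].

R = 8√7/7

The ratio of consecutive coefficients is [(3(n+1)² + 2(n+1) + 2)/(3n² + 2n + 2)] · 4·7/(4·64) → 7/64.
Since the exponent of (x − 8) increases by 2 each term, convergence requires |x − 8|² < 64/7, hence R = 8√7/7.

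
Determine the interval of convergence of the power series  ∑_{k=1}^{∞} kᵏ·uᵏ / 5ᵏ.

By the Cauchy root test, |a_k|^(1/k) = k/5 → ∞.
Since the k-th root of |a_k| is unbounded, the series converges only at u = 0; R = 0.

{0}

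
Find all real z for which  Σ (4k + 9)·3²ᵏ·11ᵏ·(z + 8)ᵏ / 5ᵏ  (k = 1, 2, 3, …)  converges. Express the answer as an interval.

(-797/99, -787/99)

By the ratio test, |a_{k+1}/a_k| = [(4(k+1) + 9)/(4k + 9)] · 9·11/5 → 99/5.
The series converges when 99/5 · |z + 8| < 1, giving R = 5/99.
When z = -787/99, the terms do not tend to 0, so the series diverges.
Endpoint z = -797/99: the terms do not tend to 0, so the series diverges.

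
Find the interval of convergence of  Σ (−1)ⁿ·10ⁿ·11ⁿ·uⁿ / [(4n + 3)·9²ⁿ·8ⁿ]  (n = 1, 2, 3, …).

(-324/55, 324/55]

Ratio test: |a_{n+1}/a_n| = [(4n + 3)/(4(n+1) + 3)] · 10·11/(81·8) → 55/324 as n → ∞.
Hence the series converges for |u| < 1/(55/324) = 324/55, so the radius of convergence is 324/55.
At u = 324/55: convergence follows from the alternating series test (terms decrease monotonically to 0).
When u = -324/55, the terms are asymptotic to a nonzero constant times 1/n, so the series diverges by limit comparison with Σ 1/n.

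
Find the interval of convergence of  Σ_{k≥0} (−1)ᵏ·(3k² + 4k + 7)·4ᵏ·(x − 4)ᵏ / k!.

Apply the ratio test: |a_{k+1}| / |a_k| = (3(k+1)² + 4(k+1) + 7)/(3k² + 4k + 7) · 4 · 1/(k+1), which tends to 0 as k → ∞.
The ratio tends to 0 regardless of x, hence R = ∞.

(−∞, ∞)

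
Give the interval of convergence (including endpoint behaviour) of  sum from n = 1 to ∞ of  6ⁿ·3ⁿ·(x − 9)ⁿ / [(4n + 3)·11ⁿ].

[151/18, 173/18)

By the ratio test, |a_{n+1}/a_n| = [(4n + 3)/(4(n+1) + 3)] · 6·3/11 → 18/11.
The series converges when 18/11 · |x − 9| < 1, giving R = 11/18.
Endpoint x = 173/18: comparison with the harmonic series Σ 1/n shows the series diverges.
Endpoint x = 151/18: the terms alternate in sign and decrease monotonically to 0 in absolute value (size ~ c/n), so the alternating series test gives convergence.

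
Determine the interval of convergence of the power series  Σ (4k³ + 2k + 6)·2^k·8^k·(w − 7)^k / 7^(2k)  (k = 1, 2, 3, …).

Apply the ratio test: |a_{k+1}| / |a_k| = [(4(k+1)³ + 2(k+1) + 6)/(4k³ + 2k + 6)] · 2·8/49, which tends to 16/49 as k → ∞.
Thus R = 1/(16/49) = 49/16.
When w = 161/16, the terms do not tend to 0, so the series diverges.
Endpoint w = 63/16: the k-th term does not approach 0; divergence by the term test.

(63/16, 161/16)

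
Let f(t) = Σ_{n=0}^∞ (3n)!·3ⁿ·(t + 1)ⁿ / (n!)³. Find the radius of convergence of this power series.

The ratio of consecutive coefficients is (3n+1)·(3n+2)·(3n+3)/(n+1)³ · 3 → 81.
The series converges when 81 · |t + 1| < 1, giving R = 1/81.

R = 1/81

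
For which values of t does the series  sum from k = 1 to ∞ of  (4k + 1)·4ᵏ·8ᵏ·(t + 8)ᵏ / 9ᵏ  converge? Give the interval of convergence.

(-265/32, -247/32)

By the ratio test, |a_{k+1}/a_k| = [(4(k+1) + 1)/(4k + 1)] · 4·8/9 → 32/9.
Thus R = 1/(32/9) = 9/32.
Check t = -247/32: the terms have absolute value of order k, which does not tend to 0, so the series diverges by the divergence test.
Check t = -265/32: the terms have absolute value of order k, which does not tend to 0, so the series diverges by the divergence test.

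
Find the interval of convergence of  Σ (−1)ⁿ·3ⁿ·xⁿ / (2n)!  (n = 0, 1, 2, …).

(−∞, ∞)

By the ratio test, |a_{n+1}/a_n| = 3 · 1/[(2n+1)·(2n+2)] → 0.
Since the limit is 0 < 1 for every x, the series converges on all of ℝ and R = ∞.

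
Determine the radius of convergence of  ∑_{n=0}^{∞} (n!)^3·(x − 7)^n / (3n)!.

By the ratio test, |a_{n+1}/a_n| = (n+1)³/[(3n+1)·(3n+2)·(3n+3)] → 1/27.
Convergence for |x − 7| · 1/27 < 1, i.e. |x − 7| < 27. So R = 27.

R = 27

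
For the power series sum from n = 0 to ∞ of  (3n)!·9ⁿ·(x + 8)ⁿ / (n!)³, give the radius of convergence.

Apply the ratio test: |a_{n+1}| / |a_n| = (3n+1)·(3n+2)·(3n+3)/(n+1)³ · 9, which tends to 243 as n → ∞.
Hence the series converges for |x + 8| < 1/(243) = 1/243, so the radius of convergence is 1/243.

R = 1/243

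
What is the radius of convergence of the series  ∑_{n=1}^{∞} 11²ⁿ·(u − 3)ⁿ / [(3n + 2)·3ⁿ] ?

R = 3/121

Ratio test: |a_{n+1}/a_n| = [(3n + 2)/(3(n+1) + 2)] · 121/3 → 121/3 as n → ∞.
Convergence for |u − 3| · 121/3 < 1, i.e. |u − 3| < 3/121. So R = 3/121.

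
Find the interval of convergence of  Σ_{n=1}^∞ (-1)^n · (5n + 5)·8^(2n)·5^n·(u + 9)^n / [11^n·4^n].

(-731/80, -709/80)

Ratio test: |a_{n+1}/a_n| = [(5(n+1) + 5)/(5n + 5)] · 64·5/(11·4) → 80/11 as n → ∞.
The series converges when 80/11 · |u + 9| < 1, giving R = 11/80.
When u = -709/80, the terms have absolute value of order n, which does not tend to 0, so the series diverges by the divergence test.
Endpoint u = -731/80: the n-th term does not approach 0; divergence by the term test.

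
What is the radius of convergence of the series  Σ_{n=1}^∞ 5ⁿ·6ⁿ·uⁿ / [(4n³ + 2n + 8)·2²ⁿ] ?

R = 2/15

By the ratio test, |a_{n+1}/a_n| = [(4n³ + 2n + 8)/(4(n+1)³ + 2(n+1) + 8)] · 5·6/4 → 15/2.
Convergence for |u| · 15/2 < 1, i.e. |u| < 2/15. So R = 2/15.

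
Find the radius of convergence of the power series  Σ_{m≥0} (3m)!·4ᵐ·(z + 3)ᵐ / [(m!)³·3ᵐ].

R = 1/36

The ratio of consecutive coefficients is (3m+1)·(3m+2)·(3m+3)/(m+1)³ · 4/3 → 36.
Convergence for |z + 3| · 36 < 1, i.e. |z + 3| < 1/36. So R = 1/36.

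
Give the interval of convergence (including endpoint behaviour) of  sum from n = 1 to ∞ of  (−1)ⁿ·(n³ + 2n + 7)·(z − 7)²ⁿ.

Apply the ratio test: |a_{n+1}| / |a_n| = ((n+1)³ + 2(n+1) + 7)/(n³ + 2n + 7), which tends to 1 as n → ∞.
Successive powers of (z − 7) differ by 2, so the series converges when |z − 7|² · 1 < 1, i.e. |z − 7| < √(1) = 1. So R = 1.
At z = 8: the terms have absolute value of order n³, which does not tend to 0, so the series diverges by the divergence test.
Endpoint z = 6: the terms have absolute value of order n³, which does not tend to 0, so the series diverges by the divergence test.

(6, 8)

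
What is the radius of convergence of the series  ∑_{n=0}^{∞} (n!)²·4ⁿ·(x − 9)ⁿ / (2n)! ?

R = 1

By the ratio test, |a_{n+1}/a_n| = (n+1)²/[(2n+1)·(2n+2)] · 4 → 1.
So the series converges when |x − 9| < 1 and diverges when |x − 9| > 1; R = 1.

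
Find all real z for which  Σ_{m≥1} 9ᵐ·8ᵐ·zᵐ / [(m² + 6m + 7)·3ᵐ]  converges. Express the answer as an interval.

Ratio test: |a_{m+1}/a_m| = [(m² + 6m + 7)/((m+1)² + 6(m+1) + 7)] · 9·8/3 → 24 as m → ∞.
Thus R = 1/(24) = 1/24.
Check z = 1/24: absolute convergence follows by limit comparison with Σ 1/m².
When z = -1/24, the terms are on the order of 1/m², so the series converges absolutely by comparison with the p-series (p = 2 > 1).

[-1/24, 1/24]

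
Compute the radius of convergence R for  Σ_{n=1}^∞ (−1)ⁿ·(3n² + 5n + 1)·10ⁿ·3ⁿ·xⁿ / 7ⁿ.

R = 7/30

Ratio test: |a_{n+1}/a_n| = [(3(n+1)² + 5(n+1) + 1)/(3n² + 5n + 1)] · 10·3/7 → 30/7 as n → ∞.
Thus R = 1/(30/7) = 7/30.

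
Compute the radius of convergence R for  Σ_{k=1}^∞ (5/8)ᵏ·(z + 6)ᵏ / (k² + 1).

Apply the ratio test: |a_{k+1}| / |a_k| = [(k² + 1)/((k+1)² + 1)] · 5/8, which tends to 5/8 as k → ∞.
Hence the series converges for |z + 6| < 1/(5/8) = 8/5, so the radius of convergence is 8/5.

R = 8/5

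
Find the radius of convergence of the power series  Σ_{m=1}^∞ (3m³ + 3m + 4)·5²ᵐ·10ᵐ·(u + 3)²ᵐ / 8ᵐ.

Ratio test: |a_{m+1}/a_m| = [(3(m+1)³ + 3(m+1) + 4)/(3m³ + 3m + 4)] · 25·10/8 → 125/4 as m → ∞.
Successive powers of (u + 3) differ by 2, so the series converges when |u + 3|² · 125/4 < 1, i.e. |u + 3| < √(4/125). So R = 2√5/25.

R = 2√5/25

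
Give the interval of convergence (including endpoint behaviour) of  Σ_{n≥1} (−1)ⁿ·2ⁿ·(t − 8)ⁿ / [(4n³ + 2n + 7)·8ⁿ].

The ratio of consecutive coefficients is [(4n³ + 2n + 7)/(4(n+1)³ + 2(n+1) + 7)] · 2/8 → 1/4.
The series converges when 1/4 · |t − 8| < 1, giving R = 4.
At t = 12: absolute convergence follows by limit comparison with Σ 1/n³.
At t = 4: the terms are on the order of 1/n³, so the series converges absolutely by comparison with the p-series (p = 3 > 1).

[4, 12]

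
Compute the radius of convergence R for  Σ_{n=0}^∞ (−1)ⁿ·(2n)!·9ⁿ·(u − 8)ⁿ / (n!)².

Apply the ratio test: |a_{n+1}| / |a_n| = (2n+1)·(2n+2)/(n+1)² · 9, which tends to 36 as n → ∞.
Convergence for |u − 8| · 36 < 1, i.e. |u − 8| < 1/36. So R = 1/36.

R = 1/36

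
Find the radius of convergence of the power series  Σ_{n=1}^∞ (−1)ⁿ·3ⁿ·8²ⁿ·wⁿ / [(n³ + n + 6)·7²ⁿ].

R = 49/192

The ratio of consecutive coefficients is [(n³ + n + 6)/((n+1)³ + (n+1) + 6)] · 3·64/49 → 192/49.
The series converges when 192/49 · |w| < 1, giving R = 49/192.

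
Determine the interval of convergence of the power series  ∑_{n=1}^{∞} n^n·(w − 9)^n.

Root test: |a_n|^(1/n) = n → ∞.
Since the n-th root of |a_n| is unbounded, the series converges only at w = 9; R = 0.

{9}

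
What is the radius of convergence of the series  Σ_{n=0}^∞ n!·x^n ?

R = 0

The ratio of consecutive coefficients is (n+1) → ∞.
Since the ratio → ∞, the series diverges for every x ≠ 0, and R = 0.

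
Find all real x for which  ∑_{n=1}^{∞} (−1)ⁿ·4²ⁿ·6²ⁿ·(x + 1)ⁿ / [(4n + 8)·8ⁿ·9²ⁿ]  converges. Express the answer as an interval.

The ratio of consecutive coefficients is [(4n + 8)/(4(n+1) + 8)] · 16·36/(8·81) → 8/9.
Convergence for |x + 1| · 8/9 < 1, i.e. |x + 1| < 9/8. So R = 9/8.
Endpoint x = 1/8: convergence follows from the alternating series test (terms decrease monotonically to 0).
At x = -17/8: the terms behave like c/n; limit comparison with the harmonic series gives divergence.

(-17/8, 1/8]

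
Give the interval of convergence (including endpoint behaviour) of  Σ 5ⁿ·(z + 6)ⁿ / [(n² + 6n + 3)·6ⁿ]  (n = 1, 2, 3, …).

Apply the ratio test: |a_{n+1}| / |a_n| = [(n² + 6n + 3)/((n+1)² + 6(n+1) + 3)] · 5/6, which tends to 5/6 as n → ∞.
The series converges when 5/6 · |z + 6| < 1, giving R = 6/5.
When z = -24/5, the series is dominated by a constant times Σ 1/n², which converges (p = 2 > 1).
Check z = -36/5: the series is dominated by a constant times Σ 1/n², which converges (p = 2 > 1).

[-36/5, -24/5]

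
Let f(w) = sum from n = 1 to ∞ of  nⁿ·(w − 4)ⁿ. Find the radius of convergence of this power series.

R = 0

Applying the root test, |a_n|^(1/n) = n → ∞.
Since the n-th root of |a_n| is unbounded, the series converges only at w = 4; R = 0.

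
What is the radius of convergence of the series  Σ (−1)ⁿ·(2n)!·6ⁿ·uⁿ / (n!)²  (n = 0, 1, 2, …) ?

R = 1/24

Apply the ratio test: |a_{n+1}| / |a_n| = (2n+1)·(2n+2)/(n+1)² · 6, which tends to 24 as n → ∞.
Convergence for |u| · 24 < 1, i.e. |u| < 1/24. So R = 1/24.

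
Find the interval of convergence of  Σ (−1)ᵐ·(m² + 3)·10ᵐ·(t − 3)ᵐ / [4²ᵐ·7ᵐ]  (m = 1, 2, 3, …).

The ratio of consecutive coefficients is [((m+1)² + 3)/(m² + 3)] · 10/(16·7) → 5/56.
Thus R = 1/(5/56) = 56/5.
At t = 71/5: the m-th term does not approach 0; divergence by the term test.
At t = -41/5: the m-th term does not approach 0; divergence by the term test.

(-41/5, 71/5)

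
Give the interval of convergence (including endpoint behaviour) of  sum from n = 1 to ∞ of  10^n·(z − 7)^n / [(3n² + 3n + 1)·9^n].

[61/10, 79/10]

Apply the ratio test: |a_{n+1}| / |a_n| = [(3n² + 3n + 1)/(3(n+1)² + 3(n+1) + 1)] · 10/9, which tends to 10/9 as n → ∞.
Convergence for |z − 7| · 10/9 < 1, i.e. |z − 7| < 9/10. So R = 9/10.
Endpoint z = 79/10: the series is dominated by a constant times Σ 1/n², which converges (p = 2 > 1).
Check z = 61/10: absolute convergence follows by limit comparison with Σ 1/n².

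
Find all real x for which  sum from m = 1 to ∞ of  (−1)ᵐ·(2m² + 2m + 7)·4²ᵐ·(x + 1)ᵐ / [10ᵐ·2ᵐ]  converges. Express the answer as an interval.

The ratio of consecutive coefficients is [(2(m+1)² + 2(m+1) + 7)/(2m² + 2m + 7)] · 16/(10·2) → 4/5.
Convergence for |x + 1| · 4/5 < 1, i.e. |x + 1| < 5/4. So R = 5/4.
Endpoint x = 1/4: the terms do not tend to 0, so the series diverges.
Endpoint x = -9/4: the terms do not tend to 0, so the series diverges.

(-9/4, 1/4)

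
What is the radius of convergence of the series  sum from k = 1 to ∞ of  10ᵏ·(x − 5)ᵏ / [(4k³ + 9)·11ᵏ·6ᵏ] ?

Apply the ratio test: |a_{k+1}| / |a_k| = [(4k³ + 9)/(4(k+1)³ + 9)] · 10/(11·6), which tends to 5/33 as k → ∞.
The series converges when 5/33 · |x − 5| < 1, giving R = 33/5.

R = 33/5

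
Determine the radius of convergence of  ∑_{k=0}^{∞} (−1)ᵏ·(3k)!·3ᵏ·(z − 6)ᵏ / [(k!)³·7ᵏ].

R = 7/81

Ratio test: |a_{k+1}/a_k| = (3k+1)·(3k+2)·(3k+3)/(k+1)³ · 3/7 → 81/7 as k → ∞.
Thus R = 1/(81/7) = 7/81.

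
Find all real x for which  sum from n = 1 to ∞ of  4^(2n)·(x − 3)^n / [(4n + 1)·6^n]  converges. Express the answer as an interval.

[21/8, 27/8)

The ratio of consecutive coefficients is [(4n + 1)/(4(n+1) + 1)] · 16/6 → 8/3.
Hence the series converges for |x − 3| < 1/(8/3) = 3/8, so the radius of convergence is 3/8.
Endpoint x = 27/8: comparison with the harmonic series Σ 1/n shows the series diverges.
Check x = 21/8: the terms alternate in sign and decrease monotonically to 0 in absolute value (size ~ c/n), so the alternating series test gives convergence.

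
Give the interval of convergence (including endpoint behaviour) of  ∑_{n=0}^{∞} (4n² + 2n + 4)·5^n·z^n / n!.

(−∞, ∞)

Ratio test: |a_{n+1}/a_n| = (4(n+1)² + 2(n+1) + 4)/(4n² + 2n + 4) · 5 · 1/(n+1) → 0 as n → ∞.
The limit is 0, so the series converges for all z; R = ∞.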